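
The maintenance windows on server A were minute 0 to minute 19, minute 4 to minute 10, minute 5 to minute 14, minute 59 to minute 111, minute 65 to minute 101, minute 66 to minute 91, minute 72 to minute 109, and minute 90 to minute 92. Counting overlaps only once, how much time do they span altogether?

71 minutes

Merged: minute 0 to minute 19, minute 59 to minute 111.
Lengths: 19 minutes + 52 minutes = 71 minutes.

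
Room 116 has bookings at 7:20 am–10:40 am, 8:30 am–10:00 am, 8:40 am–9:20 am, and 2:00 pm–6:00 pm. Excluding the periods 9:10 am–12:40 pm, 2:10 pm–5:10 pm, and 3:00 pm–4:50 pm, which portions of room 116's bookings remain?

Merge the first list: 7:20 am-10:40 am, 2:00 pm-6:00 pm.
Merge the second list: 9:10 am-12:40 pm, 2:10 pm-5:10 pm.
7:20 am-10:40 am with B removed leaves 7:20 am-9:10 am.
2:00 pm-6:00 pm with B removed leaves 2:00 pm-2:10 pm, 5:10 pm-6:00 pm.

7:20 am-9:10 am, 2:00 pm-2:10 pm, 5:10 pm-6:00 pm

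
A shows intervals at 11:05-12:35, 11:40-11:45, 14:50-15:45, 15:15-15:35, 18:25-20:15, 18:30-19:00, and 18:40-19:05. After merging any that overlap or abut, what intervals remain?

11:40-11:45 overlaps/touches 11:05-12:35 → extend to 11:05-12:35.
14:50-15:45 is disjoint → start new block.
15:15-15:35 overlaps/touches 14:50-15:45 → extend to 14:50-15:45.
18:25-20:15 is disjoint → start new block.
18:30-19:00 overlaps/touches 18:25-20:15 → extend to 18:25-20:15.
18:40-19:05 overlaps/touches 18:25-20:15 → extend to 18:25-20:15.

11:05-12:35, 14:50-15:45, 18:25-20:15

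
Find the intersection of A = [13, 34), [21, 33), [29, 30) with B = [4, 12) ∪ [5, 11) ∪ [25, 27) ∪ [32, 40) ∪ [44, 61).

A, merged: [13, 34).
B, merged: [4, 12), [25, 27), [32, 40), [44, 61).
[13, 34) overlaps B on [25, 27), [32, 34).

[25, 27) ∪ [32, 34)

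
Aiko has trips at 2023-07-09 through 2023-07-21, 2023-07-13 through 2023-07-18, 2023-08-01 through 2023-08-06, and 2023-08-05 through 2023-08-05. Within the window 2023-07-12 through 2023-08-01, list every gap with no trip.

2023-07-22 through 2023-07-31

Covered (merged): 2023-07-09 through 2023-07-21, 2023-08-01 through 2023-08-06.
Gaps within 2023-07-12 through 2023-08-01: 2023-07-22 through 2023-07-31.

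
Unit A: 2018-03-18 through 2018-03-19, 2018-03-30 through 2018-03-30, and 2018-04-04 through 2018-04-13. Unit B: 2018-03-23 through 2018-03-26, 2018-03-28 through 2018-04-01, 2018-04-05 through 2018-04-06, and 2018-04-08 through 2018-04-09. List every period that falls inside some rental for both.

2018-03-30 through 2018-03-30, 2018-04-05 through 2018-04-06, 2018-04-08 through 2018-04-09

2018-03-18 through 2018-03-19: no overlap with the second set.
2018-03-30 through 2018-03-30 meets the second set on 2018-03-30 through 2018-03-30.
2018-04-04 through 2018-04-13 meets the second set on 2018-04-05 through 2018-04-06, 2018-04-08 through 2018-04-09.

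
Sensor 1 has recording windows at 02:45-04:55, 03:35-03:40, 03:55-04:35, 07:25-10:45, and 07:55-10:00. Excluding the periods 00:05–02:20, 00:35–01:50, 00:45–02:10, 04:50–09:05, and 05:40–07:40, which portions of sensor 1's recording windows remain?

Merge the first list: 02:45–04:55, 07:25–10:45.
Merge the second list: 00:05–02:20, 04:50–09:05.
02:45–04:55 with B removed leaves 02:45–04:50.
07:25–10:45 with B removed leaves 09:05–10:45.

02:45–04:50, 09:05–10:45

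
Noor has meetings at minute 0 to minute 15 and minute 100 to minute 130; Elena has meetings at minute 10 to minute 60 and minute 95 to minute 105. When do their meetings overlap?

minute 10 to minute 15, minute 100 to minute 105

minute 0 to minute 15 overlaps B on minute 10 to minute 15.
minute 100 to minute 130 overlaps B on minute 100 to minute 105.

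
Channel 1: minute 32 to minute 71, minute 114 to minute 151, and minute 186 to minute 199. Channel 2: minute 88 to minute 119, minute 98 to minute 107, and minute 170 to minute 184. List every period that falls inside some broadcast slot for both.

minute 114 to minute 119

Merge the second list: minute 88 to minute 119, minute 170 to minute 184.
minute 32 to minute 71 meets no B interval.
minute 114 to minute 151 ∩ B → minute 114 to minute 119.
minute 186 to minute 199 meets no B interval.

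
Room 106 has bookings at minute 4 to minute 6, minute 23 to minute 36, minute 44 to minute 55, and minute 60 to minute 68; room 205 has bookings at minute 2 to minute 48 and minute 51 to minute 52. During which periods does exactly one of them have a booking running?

minute 2 to minute 4, minute 6 to minute 23, minute 36 to minute 44, minute 48 to minute 51, minute 52 to minute 55, minute 60 to minute 68

A \ B = minute 48 to minute 51, minute 52 to minute 55, minute 60 to minute 68.
B \ A = minute 2 to minute 4, minute 6 to minute 23, minute 36 to minute 44.
Union of the two gives the symmetric difference.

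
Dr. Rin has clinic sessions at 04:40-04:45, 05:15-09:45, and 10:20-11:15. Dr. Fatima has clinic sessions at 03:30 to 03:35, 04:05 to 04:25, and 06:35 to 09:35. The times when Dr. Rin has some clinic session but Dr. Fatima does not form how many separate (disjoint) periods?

A \ B = 04:40-04:45, 05:15-06:35, 09:35-09:45, 10:20-11:15.
That is 4 disjoint pieces.

4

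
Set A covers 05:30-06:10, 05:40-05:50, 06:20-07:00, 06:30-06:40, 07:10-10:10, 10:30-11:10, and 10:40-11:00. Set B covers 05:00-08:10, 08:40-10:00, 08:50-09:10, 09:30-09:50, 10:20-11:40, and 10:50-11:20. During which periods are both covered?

05:30-06:10, 06:20-07:00, 07:10-08:10, 08:40-10:00, 10:30-11:10

First set merges to 05:30-06:10, 06:20-07:00, 07:10-10:10, 10:30-11:10.
Second set merges to 05:00-08:10, 08:40-10:00, 10:20-11:40.
05:30-06:10 ∩ B → 05:30-06:10.
06:20-07:00 ∩ B → 06:20-07:00.
07:10-10:10 ∩ B → 07:10-08:10, 08:40-10:00.
10:30-11:10 ∩ B → 10:30-11:10.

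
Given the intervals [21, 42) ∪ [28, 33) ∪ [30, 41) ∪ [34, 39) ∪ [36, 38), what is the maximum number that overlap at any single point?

4

Sweep endpoints in order; track running count of active intervals.
Peak of 4 reached at 36.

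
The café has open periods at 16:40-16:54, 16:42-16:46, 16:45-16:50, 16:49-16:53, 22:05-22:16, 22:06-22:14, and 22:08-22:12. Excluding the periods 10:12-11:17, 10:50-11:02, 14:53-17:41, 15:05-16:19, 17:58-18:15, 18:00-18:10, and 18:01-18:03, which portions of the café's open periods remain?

First set merges to 16:40-16:54, 22:05-22:16.
Second set merges to 10:12-11:17, 14:53-17:41, 17:58-18:15.
16:40-16:54 lies entirely inside B → drops out.
22:05-22:16 is untouched.

22:05-22:16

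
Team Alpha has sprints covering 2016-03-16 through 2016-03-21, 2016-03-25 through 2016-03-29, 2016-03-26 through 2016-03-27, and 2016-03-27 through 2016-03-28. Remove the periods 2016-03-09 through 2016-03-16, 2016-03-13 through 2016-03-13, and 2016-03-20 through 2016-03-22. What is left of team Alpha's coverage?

2016-03-17 through 2016-03-19, 2016-03-25 through 2016-03-29

A, merged: 2016-03-16 through 2016-03-21, 2016-03-25 through 2016-03-29.
B, merged: 2016-03-09 through 2016-03-16, 2016-03-20 through 2016-03-22.
2016-03-16 through 2016-03-21 with B removed leaves 2016-03-17 through 2016-03-19.
2016-03-25 through 2016-03-29 is untouched.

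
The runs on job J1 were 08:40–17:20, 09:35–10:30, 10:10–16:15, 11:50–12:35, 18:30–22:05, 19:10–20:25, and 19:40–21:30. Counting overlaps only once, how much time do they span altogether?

Merged: 08:40-17:20, 18:30-22:05.
Lengths: 8 h 40 min + 3 h 35 min = 12 h 15 min.

12 h 15 min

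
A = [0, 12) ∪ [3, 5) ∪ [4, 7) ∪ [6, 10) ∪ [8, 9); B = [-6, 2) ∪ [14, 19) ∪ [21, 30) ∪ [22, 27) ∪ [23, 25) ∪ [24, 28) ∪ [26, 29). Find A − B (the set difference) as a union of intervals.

[2, 12)

Merge the first list: [0, 12).
Merge the second list: [-6, 2), [14, 19), [21, 30).
[0, 12) minus B → [2, 12).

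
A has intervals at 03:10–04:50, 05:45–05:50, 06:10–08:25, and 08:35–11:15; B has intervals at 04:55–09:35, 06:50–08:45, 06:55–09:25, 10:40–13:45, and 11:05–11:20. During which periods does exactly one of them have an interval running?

Second set merges to 04:55–09:35, 10:40–13:45.
Only in the first: 03:10–04:50, 09:35–10:40.
Only in the second: 04:55–05:45, 05:50–06:10, 08:25–08:35, 11:15–13:45.
Together these are the periods covered by exactly one.

03:10–04:50, 04:55–05:45, 05:50–06:10, 08:25–08:35, 09:35–10:40, 11:15–13:45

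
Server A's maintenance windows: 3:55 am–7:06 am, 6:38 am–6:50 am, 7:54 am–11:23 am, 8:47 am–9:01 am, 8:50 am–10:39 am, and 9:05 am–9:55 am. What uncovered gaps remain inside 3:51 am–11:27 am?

The merged coverage is 3:55 am–7:06 am, 7:54 am–11:23 am.
Gaps within 3:51 am–11:27 am: 3:51 am–3:55 am, 7:06 am–7:54 am, 11:23 am–11:27 am.

3:51 am–3:55 am, 7:06 am–7:54 am, 11:23 am–11:27 am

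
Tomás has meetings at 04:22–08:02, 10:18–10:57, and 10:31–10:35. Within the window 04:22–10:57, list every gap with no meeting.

08:02–10:18

Covered (merged): 04:22–08:02, 10:18–10:57.
Complement within 04:22–10:57: 08:02–10:18.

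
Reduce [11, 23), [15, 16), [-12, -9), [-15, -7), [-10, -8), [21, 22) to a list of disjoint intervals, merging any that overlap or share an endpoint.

[-15, -7) ∪ [11, 23)

Sort by start: [-15, -7), [-12, -9), [-10, -8), [11, 23), [15, 16), [21, 22).
[-12, -9) overlaps/touches [-15, -7) → extend to [-15, -7).
[-10, -8) overlaps/touches [-15, -7) → extend to [-15, -7).
[11, 23) is disjoint → start new block.
[15, 16) overlaps/touches [11, 23) → extend to [11, 23).
[21, 22) overlaps/touches [11, 23) → extend to [11, 23).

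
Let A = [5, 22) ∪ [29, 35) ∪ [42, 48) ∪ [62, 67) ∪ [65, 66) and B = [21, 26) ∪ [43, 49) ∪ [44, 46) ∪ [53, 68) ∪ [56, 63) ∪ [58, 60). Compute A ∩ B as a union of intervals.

A, merged: [5, 22), [29, 35), [42, 48), [62, 67).
B, merged: [21, 26), [43, 49), [53, 68).
[5, 22) ∩ B → [21, 22).
[29, 35) meets no B interval.
[42, 48) ∩ B → [43, 48).
[62, 67) ∩ B → [62, 67).

[21, 22) ∪ [43, 48) ∪ [62, 67)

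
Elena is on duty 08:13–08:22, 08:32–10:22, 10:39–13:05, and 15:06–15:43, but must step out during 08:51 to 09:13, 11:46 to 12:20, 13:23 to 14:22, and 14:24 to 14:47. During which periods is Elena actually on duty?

08:13–08:22: no B overlap → unchanged.
08:32–10:22 minus B → 08:32–08:51, 09:13–10:22.
10:39–13:05 minus B → 10:39–11:46, 12:20–13:05.
15:06–15:43: no B overlap → unchanged.

08:13–08:22, 08:32–08:51, 09:13–10:22, 10:39–11:46, 12:20–13:05, 15:06–15:43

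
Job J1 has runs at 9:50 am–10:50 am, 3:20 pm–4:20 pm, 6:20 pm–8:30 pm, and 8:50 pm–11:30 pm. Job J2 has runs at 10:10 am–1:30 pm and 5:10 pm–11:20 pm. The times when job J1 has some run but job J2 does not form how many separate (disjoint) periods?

3

A \ B = 9:50 am–10:10 am, 3:20 pm–4:20 pm, 11:20 pm–11:30 pm.
That is 3 disjoint pieces.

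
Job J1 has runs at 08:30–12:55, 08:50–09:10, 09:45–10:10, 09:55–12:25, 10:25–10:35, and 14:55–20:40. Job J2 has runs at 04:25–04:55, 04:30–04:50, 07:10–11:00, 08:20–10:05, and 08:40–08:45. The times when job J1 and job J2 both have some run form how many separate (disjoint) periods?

1

Merge the first list: 08:30–12:55, 14:55–20:40.
Merge the second list: 04:25–04:55, 07:10–11:00.
A ∩ B = 08:30–11:00.
That is 1 disjoint piece.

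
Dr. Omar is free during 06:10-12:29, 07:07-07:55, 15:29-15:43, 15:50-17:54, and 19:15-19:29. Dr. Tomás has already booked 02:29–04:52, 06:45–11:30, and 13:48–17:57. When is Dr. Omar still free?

06:10–06:45, 11:30–12:29, 19:15–19:29

A, merged: 06:10–12:29, 15:29–15:43, 15:50–17:54, 19:15–19:29.
06:10–12:29 with B removed leaves 06:10–06:45, 11:30–12:29.
15:29–15:43 lies entirely inside B → drops out.
15:50–17:54 lies entirely inside B → drops out.
19:15–19:29 is untouched.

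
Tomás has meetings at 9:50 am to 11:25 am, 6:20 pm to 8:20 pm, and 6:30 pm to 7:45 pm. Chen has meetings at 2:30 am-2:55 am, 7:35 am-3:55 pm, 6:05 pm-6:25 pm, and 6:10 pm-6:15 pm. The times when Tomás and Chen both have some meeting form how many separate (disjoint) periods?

2

Merge the first list: 9:50 am–11:25 am, 6:20 pm–8:20 pm.
Merge the second list: 2:30 am–2:55 am, 7:35 am–3:55 pm, 6:05 pm–6:25 pm.
A ∩ B = 9:50 am–11:25 am, 6:20 pm–6:25 pm.
That is 2 disjoint pieces.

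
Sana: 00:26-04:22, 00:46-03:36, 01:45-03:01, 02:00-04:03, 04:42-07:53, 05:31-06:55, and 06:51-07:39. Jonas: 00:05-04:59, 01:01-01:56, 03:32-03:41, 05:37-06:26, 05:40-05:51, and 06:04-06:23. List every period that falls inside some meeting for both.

00:26–04:22, 04:42–04:59, 05:37–06:26

Merge the first list: 00:26–04:22, 04:42–07:53.
Merge the second list: 00:05–04:59, 05:37–06:26.
00:26–04:22 ∩ B → 00:26–04:22.
04:42–07:53 ∩ B → 04:42–04:59, 05:37–06:26.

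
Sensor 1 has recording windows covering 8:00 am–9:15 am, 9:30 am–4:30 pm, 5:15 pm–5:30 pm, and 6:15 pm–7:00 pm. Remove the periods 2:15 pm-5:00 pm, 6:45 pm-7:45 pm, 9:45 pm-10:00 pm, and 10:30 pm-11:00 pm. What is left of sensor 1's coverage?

8:00 am–9:15 am is untouched.
9:30 am–4:30 pm with B removed leaves 9:30 am–2:15 pm.
5:15 pm–5:30 pm is untouched.
6:15 pm–7:00 pm with B removed leaves 6:15 pm–6:45 pm.

8:00 am–9:15 am, 9:30 am–2:15 pm, 5:15 pm–5:30 pm, 6:15 pm–6:45 pm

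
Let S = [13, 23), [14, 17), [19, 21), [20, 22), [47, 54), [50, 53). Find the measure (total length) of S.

Merged: [13, 23), [47, 54).
Lengths: 10 + 7 = 17.

17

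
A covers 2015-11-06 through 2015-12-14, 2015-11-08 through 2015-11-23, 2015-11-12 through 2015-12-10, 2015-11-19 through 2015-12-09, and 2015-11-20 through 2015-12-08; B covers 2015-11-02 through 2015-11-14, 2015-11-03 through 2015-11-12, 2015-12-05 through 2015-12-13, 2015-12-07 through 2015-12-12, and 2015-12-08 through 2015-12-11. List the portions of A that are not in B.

2015-11-15 through 2015-12-04, 2015-12-14 through 2015-12-14

A, merged: 2015-11-06 through 2015-12-14.
B, merged: 2015-11-02 through 2015-11-14, 2015-12-05 through 2015-12-13.
2015-11-06 through 2015-12-14 with B removed leaves 2015-11-15 through 2015-12-04, 2015-12-14 through 2015-12-14.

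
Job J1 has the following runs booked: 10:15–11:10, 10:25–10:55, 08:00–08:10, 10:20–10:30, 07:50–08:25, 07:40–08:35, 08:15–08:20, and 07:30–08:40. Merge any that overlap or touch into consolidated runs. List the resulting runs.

Sort by start: 07:30–08:40, 07:40–08:35, 07:50–08:25, 08:00–08:10, 08:15–08:20, 10:15–11:10, 10:20–10:30, 10:25–10:55.
07:40–08:35 overlaps/touches 07:30–08:40 → extend to 07:30–08:40.
07:50–08:25 overlaps/touches 07:30–08:40 → extend to 07:30–08:40.
08:00–08:10 overlaps/touches 07:30–08:40 → extend to 07:30–08:40.
08:15–08:20 overlaps/touches 07:30–08:40 → extend to 07:30–08:40.
10:15–11:10 is disjoint → start new block.
10:20–10:30 overlaps/touches 10:15–11:10 → extend to 10:15–11:10.
10:25–10:55 overlaps/touches 10:15–11:10 → extend to 10:15–11:10.

07:30–08:40, 10:15–11:10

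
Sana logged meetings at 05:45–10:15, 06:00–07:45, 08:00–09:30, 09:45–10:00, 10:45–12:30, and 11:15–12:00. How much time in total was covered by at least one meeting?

6 h 15 min

Merged: 05:45–10:15, 10:45–12:30.
Lengths: 4 h 30 min + 1 h 45 min = 6 h 15 min.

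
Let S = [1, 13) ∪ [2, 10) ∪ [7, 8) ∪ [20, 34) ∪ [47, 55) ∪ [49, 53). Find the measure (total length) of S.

Merged: [1, 13), [20, 34), [47, 55).
Lengths: 12 + 14 + 8 = 34.

34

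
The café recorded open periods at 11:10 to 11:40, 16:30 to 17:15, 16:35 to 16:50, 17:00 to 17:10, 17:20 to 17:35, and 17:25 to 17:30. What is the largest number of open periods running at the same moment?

2

Walk the sorted start/end points keeping a running depth.
The depth first hits 2 at 16:35.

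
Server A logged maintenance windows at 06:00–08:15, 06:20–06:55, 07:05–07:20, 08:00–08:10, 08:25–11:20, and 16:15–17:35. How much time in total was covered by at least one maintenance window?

Merged: 06:00–08:15, 08:25–11:20, 16:15–17:35.
Lengths: 2 h 15 min + 2 h 55 min + 1 h 20 min = 6 h 30 min.

6 h 30 min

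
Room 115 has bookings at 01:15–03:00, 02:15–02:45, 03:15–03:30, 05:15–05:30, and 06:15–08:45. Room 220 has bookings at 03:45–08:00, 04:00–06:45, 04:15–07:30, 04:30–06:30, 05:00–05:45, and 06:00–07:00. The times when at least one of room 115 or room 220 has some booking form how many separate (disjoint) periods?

A, merged: 01:15-03:00, 03:15-03:30, 05:15-05:30, 06:15-08:45.
B, merged: 03:45-08:00.
A ∪ B = 01:15-03:00, 03:15-03:30, 03:45-08:45.
That is 3 disjoint pieces.

3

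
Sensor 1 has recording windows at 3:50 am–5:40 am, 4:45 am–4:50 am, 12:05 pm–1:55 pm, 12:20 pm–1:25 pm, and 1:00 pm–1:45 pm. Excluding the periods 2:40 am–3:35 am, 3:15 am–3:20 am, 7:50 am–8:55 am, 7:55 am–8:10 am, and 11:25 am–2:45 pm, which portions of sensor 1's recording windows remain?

3:50 am–5:40 am

A, merged: 3:50 am–5:40 am, 12:05 pm–1:55 pm.
B, merged: 2:40 am–3:35 am, 7:50 am–8:55 am, 11:25 am–2:45 pm.
3:50 am–5:40 am is untouched.
12:05 pm–1:55 pm lies entirely inside B → drops out.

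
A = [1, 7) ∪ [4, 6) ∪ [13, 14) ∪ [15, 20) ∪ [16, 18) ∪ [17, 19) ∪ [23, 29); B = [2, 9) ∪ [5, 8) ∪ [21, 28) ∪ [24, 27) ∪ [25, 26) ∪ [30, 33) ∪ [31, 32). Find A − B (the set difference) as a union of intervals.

Merge the first list: [1, 7), [13, 14), [15, 20), [23, 29).
Merge the second list: [2, 9), [21, 28), [30, 33).
[1, 7) with B removed leaves [1, 2).
[13, 14) is untouched.
[15, 20) is untouched.
[23, 29) with B removed leaves [28, 29).

[1, 2) ∪ [13, 14) ∪ [15, 20) ∪ [28, 29)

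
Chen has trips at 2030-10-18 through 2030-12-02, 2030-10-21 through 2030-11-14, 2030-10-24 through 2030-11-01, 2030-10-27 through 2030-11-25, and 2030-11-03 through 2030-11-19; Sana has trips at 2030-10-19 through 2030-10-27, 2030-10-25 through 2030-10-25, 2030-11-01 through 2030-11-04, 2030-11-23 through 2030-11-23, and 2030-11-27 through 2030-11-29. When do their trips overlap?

2030-10-19 through 2030-10-27, 2030-11-01 through 2030-11-04, 2030-11-23 through 2030-11-23, 2030-11-27 through 2030-11-29

First set merges to 2030-10-18 through 2030-12-02.
Second set merges to 2030-10-19 through 2030-10-27, 2030-11-01 through 2030-11-04, 2030-11-23 through 2030-11-23, 2030-11-27 through 2030-11-29.
2030-10-18 through 2030-12-02 overlaps B on 2030-10-19 through 2030-10-27, 2030-11-01 through 2030-11-04, 2030-11-23 through 2030-11-23, 2030-11-27 through 2030-11-29.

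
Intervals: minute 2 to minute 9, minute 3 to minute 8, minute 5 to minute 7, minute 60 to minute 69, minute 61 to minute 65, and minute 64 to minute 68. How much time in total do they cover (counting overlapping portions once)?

Merged: minute 2 to minute 9, minute 60 to minute 69.
Lengths: 7 minutes + 9 minutes = 16 minutes.

16 minutes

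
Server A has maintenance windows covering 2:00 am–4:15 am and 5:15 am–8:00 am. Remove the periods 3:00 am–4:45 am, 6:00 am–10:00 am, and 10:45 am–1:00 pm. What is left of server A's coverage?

2:00 am–3:00 am, 5:15 am–6:00 am

2:00 am–4:15 am minus B → 2:00 am–3:00 am.
5:15 am–8:00 am minus B → 5:15 am–6:00 am.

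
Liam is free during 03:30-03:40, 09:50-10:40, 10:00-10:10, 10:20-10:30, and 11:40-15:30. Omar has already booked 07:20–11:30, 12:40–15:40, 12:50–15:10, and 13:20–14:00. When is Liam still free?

First set merges to 03:30-03:40, 09:50-10:40, 11:40-15:30.
Second set merges to 07:20-11:30, 12:40-15:40.
03:30-03:40: no B overlap → unchanged.
09:50-10:40: fully covered by B → removed.
11:40-15:30 minus B → 11:40-12:40.

03:30-03:40, 11:40-12:40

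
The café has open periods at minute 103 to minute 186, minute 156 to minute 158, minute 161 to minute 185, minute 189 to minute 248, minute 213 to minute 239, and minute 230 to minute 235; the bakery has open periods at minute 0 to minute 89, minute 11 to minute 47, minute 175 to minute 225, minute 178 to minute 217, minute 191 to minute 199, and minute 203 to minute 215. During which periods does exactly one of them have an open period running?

First set merges to minute 103 to minute 186, minute 189 to minute 248.
Second set merges to minute 0 to minute 89, minute 175 to minute 225.
Only in the first: minute 103 to minute 175, minute 225 to minute 248.
Only in the second: minute 0 to minute 89, minute 186 to minute 189.
Together these are the periods covered by exactly one.

minute 0 to minute 89, minute 103 to minute 175, minute 186 to minute 189, minute 225 to minute 248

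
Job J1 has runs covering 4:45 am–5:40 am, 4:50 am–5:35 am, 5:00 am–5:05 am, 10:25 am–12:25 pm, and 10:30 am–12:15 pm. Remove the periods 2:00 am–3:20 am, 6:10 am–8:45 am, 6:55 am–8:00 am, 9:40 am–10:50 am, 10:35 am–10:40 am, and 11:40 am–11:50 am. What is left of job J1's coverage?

4:45 am-5:40 am, 10:50 am-11:40 am, 11:50 am-12:25 pm

Merge the first list: 4:45 am-5:40 am, 10:25 am-12:25 pm.
Merge the second list: 2:00 am-3:20 am, 6:10 am-8:45 am, 9:40 am-10:50 am, 11:40 am-11:50 am.
4:45 am-5:40 am: nothing removed.
10:25 am-12:25 pm \ B = 10:50 am-11:40 am, 11:50 am-12:25 pm.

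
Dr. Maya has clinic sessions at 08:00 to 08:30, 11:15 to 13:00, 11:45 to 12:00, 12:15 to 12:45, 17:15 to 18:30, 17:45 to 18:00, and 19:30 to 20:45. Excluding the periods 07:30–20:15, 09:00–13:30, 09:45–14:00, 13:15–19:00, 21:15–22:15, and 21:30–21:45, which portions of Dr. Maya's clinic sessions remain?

Merge the first list: 08:00–08:30, 11:15–13:00, 17:15–18:30, 19:30–20:45.
Merge the second list: 07:30–20:15, 21:15–22:15.
08:00–08:30: entirely removed.
11:15–13:00: entirely removed.
17:15–18:30: entirely removed.
19:30–20:45 \ B = 20:15–20:45.

20:15–20:45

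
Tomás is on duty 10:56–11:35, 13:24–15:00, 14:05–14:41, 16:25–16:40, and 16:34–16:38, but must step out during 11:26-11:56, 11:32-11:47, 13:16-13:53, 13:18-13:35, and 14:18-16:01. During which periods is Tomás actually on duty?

First set merges to 10:56-11:35, 13:24-15:00, 16:25-16:40.
Second set merges to 11:26-11:56, 13:16-13:53, 14:18-16:01.
10:56-11:35 minus B → 10:56-11:26.
13:24-15:00 minus B → 13:53-14:18.
16:25-16:40: no B overlap → unchanged.

10:56-11:26, 13:53-14:18, 16:25-16:40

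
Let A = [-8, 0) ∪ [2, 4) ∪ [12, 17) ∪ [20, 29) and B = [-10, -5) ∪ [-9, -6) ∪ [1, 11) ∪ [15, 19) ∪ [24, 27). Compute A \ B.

[-5, 0) ∪ [12, 15) ∪ [20, 24) ∪ [27, 29)

B, merged: [-10, -5), [1, 11), [15, 19), [24, 27).
[-8, 0) \ B = [-5, 0).
[2, 4): entirely removed.
[12, 17) \ B = [12, 15).
[20, 29) \ B = [20, 24), [27, 29).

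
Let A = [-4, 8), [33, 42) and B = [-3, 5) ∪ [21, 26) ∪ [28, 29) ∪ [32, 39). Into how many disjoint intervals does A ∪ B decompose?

A ∪ B = [-4, 8), [21, 26), [28, 29), [32, 42).
That is 4 disjoint pieces.

4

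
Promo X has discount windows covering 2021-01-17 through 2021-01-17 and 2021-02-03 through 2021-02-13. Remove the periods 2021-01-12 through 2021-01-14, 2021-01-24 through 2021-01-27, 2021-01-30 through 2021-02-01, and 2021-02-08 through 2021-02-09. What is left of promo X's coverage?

2021-01-17 through 2021-01-17, 2021-02-03 through 2021-02-07, 2021-02-10 through 2021-02-13

2021-01-17 through 2021-01-17: nothing removed.
2021-02-03 through 2021-02-13 \ B = 2021-02-03 through 2021-02-07, 2021-02-10 through 2021-02-13.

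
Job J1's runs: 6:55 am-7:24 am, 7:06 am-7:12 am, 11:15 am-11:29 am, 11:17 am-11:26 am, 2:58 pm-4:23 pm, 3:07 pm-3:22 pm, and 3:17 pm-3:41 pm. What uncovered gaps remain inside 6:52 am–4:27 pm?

6:52 am–6:55 am, 7:24 am–11:15 am, 11:29 am–2:58 pm, 4:23 pm–4:27 pm

Covered (merged): 6:55 am–7:24 am, 11:15 am–11:29 am, 2:58 pm–4:23 pm.
Gaps within 6:52 am–4:27 pm: 6:52 am–6:55 am, 7:24 am–11:15 am, 11:29 am–2:58 pm, 4:23 pm–4:27 pm.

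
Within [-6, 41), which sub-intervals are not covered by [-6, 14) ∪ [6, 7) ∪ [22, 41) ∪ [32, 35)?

After merging, the occupied span is [-6, 14), [22, 41).
Uncovered inside [-6, 41): [14, 22).

[14, 22)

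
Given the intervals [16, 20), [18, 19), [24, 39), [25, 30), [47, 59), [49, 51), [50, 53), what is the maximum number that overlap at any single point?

Sweep endpoints in order; track running count of active intervals.
Peak of 3 reached at 50.

3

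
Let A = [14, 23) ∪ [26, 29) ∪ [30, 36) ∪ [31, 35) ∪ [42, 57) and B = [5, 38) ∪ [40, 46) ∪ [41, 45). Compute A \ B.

[46, 57)

A, merged: [14, 23), [26, 29), [30, 36), [42, 57).
B, merged: [5, 38), [40, 46).
[14, 23): fully covered by B → removed.
[26, 29): fully covered by B → removed.
[30, 36): fully covered by B → removed.
[42, 57) minus B → [46, 57).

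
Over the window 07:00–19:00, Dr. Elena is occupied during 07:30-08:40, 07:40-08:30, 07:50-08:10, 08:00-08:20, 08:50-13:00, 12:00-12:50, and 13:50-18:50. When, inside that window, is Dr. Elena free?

Covered (merged): 07:30-08:40, 08:50-13:00, 13:50-18:50.
Complement within 07:00-19:00: 07:00-07:30, 08:40-08:50, 13:00-13:50, 18:50-19:00.

07:00-07:30, 08:40-08:50, 13:00-13:50, 18:50-19:00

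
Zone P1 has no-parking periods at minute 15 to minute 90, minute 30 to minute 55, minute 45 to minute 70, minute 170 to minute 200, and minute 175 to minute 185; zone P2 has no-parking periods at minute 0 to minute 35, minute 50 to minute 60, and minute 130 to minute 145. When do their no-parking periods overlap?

A, merged: minute 15 to minute 90, minute 170 to minute 200.
minute 15 to minute 90 ∩ B → minute 15 to minute 35, minute 50 to minute 60.
minute 170 to minute 200 meets no B interval.

minute 15 to minute 35, minute 50 to minute 60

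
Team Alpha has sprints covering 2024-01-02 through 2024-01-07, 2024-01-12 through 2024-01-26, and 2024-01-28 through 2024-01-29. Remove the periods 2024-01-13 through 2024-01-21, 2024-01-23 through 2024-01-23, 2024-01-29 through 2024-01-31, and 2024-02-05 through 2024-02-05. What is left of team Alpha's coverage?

2024-01-02 through 2024-01-07, 2024-01-12 through 2024-01-12, 2024-01-22 through 2024-01-22, 2024-01-24 through 2024-01-26, 2024-01-28 through 2024-01-28

2024-01-02 through 2024-01-07 is untouched.
2024-01-12 through 2024-01-26 with B removed leaves 2024-01-12 through 2024-01-12, 2024-01-22 through 2024-01-22, 2024-01-24 through 2024-01-26.
2024-01-28 through 2024-01-29 with B removed leaves 2024-01-28 through 2024-01-28.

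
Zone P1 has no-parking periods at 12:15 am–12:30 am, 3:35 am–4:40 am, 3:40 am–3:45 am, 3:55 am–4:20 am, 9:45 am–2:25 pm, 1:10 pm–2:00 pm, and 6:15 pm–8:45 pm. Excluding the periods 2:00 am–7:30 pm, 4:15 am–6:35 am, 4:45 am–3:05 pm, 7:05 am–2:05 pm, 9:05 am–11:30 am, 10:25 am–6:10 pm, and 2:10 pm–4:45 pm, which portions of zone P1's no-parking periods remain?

12:15 am–12:30 am, 7:30 pm–8:45 pm

Merge the first list: 12:15 am–12:30 am, 3:35 am–4:40 am, 9:45 am–2:25 pm, 6:15 pm–8:45 pm.
Merge the second list: 2:00 am–7:30 pm.
12:15 am–12:30 am is untouched.
3:35 am–4:40 am lies entirely inside B → drops out.
9:45 am–2:25 pm lies entirely inside B → drops out.
6:15 pm–8:45 pm with B removed leaves 7:30 pm–8:45 pm.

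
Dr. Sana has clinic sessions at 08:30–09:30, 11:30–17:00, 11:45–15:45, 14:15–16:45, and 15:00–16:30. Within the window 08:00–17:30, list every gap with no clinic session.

08:00–08:30, 09:30–11:30, 17:00–17:30

After merging, the occupied span is 08:30–09:30, 11:30–17:00.
Complement within 08:00–17:30: 08:00–08:30, 09:30–11:30, 17:00–17:30.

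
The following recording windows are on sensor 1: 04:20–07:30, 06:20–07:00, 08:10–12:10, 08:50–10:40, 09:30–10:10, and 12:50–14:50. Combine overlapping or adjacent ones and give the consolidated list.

06:20–07:00 overlaps/touches 04:20–07:30 → extend to 04:20–07:30.
08:10–12:10 is disjoint → start new block.
08:50–10:40 overlaps/touches 08:10–12:10 → extend to 08:10–12:10.
09:30–10:10 overlaps/touches 08:10–12:10 → extend to 08:10–12:10.
12:50–14:50 is disjoint → start new block.

04:20–07:30, 08:10–12:10, 12:50–14:50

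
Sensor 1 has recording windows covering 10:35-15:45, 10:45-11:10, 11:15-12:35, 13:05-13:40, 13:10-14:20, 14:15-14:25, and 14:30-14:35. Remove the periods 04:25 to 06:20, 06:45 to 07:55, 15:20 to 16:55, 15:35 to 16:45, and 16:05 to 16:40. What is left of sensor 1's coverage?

Merge the first list: 10:35–15:45.
Merge the second list: 04:25–06:20, 06:45–07:55, 15:20–16:55.
10:35–15:45 with B removed leaves 10:35–15:20.

10:35–15:20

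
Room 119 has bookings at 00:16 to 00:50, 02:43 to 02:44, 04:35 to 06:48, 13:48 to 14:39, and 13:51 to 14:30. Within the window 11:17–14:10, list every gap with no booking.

11:17–13:48

Covered (merged): 00:16–00:50, 02:43–02:44, 04:35–06:48, 13:48–14:39.
Uncovered inside 11:17–14:10: 11:17–13:48.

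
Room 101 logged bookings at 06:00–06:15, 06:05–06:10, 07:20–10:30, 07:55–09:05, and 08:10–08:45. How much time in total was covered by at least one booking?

3 h 25 min

Merged: 06:00-06:15, 07:20-10:30.
Lengths: 15 min + 3 h 10 min = 3 h 25 min.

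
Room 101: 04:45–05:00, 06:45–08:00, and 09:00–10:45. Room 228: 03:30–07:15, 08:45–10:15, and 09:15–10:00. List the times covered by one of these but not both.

03:30–04:45, 05:00–06:45, 07:15–08:00, 08:45–09:00, 10:15–10:45

Second set merges to 03:30–07:15, 08:45–10:15.
A \ B = 07:15–08:00, 10:15–10:45.
B \ A = 03:30–04:45, 05:00–06:45, 08:45–09:00.
Union of the two gives the symmetric difference.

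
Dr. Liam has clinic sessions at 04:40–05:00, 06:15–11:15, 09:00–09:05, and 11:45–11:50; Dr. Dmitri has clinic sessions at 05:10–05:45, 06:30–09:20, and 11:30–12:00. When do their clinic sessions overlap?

06:30–09:20, 11:45–11:50

First set merges to 04:40–05:00, 06:15–11:15, 11:45–11:50.
04:40–05:00: no overlap with the second set.
06:15–11:15 meets the second set on 06:30–09:20.
11:45–11:50 meets the second set on 11:45–11:50.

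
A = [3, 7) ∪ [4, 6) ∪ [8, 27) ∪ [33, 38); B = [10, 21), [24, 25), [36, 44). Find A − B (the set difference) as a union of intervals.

Merge the first list: [3, 7), [8, 27), [33, 38).
[3, 7) is untouched.
[8, 27) with B removed leaves [8, 10), [21, 24), [25, 27).
[33, 38) with B removed leaves [33, 36).

[3, 7) ∪ [8, 10) ∪ [21, 24) ∪ [25, 27) ∪ [33, 36)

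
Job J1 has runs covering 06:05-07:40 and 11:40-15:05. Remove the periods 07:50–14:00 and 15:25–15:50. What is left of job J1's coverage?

06:05–07:40 is untouched.
11:40–15:05 with B removed leaves 14:00–15:05.

06:05–07:40, 14:00–15:05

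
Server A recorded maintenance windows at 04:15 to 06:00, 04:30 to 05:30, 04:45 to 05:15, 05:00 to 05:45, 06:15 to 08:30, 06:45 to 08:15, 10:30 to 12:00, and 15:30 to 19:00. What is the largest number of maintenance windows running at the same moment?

4

At 05:00, 4 of the intervals are simultaneously active.
No point has more.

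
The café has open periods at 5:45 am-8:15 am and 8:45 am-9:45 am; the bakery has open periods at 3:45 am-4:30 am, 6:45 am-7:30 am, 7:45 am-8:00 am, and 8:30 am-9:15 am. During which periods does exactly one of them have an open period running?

3:45 am–4:30 am, 5:45 am–6:45 am, 7:30 am–7:45 am, 8:00 am–8:15 am, 8:30 am–8:45 am, 9:15 am–9:45 am

A \ B = 5:45 am–6:45 am, 7:30 am–7:45 am, 8:00 am–8:15 am, 9:15 am–9:45 am.
B \ A = 3:45 am–4:30 am, 8:30 am–8:45 am.
Union of the two gives the symmetric difference.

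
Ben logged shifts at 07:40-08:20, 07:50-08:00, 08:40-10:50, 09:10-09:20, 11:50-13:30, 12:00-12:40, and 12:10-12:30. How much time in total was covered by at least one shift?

4 h 30 min

Merged: 07:40–08:20, 08:40–10:50, 11:50–13:30.
Lengths: 40 min + 2 h 10 min + 1 h 40 min = 4 h 30 min.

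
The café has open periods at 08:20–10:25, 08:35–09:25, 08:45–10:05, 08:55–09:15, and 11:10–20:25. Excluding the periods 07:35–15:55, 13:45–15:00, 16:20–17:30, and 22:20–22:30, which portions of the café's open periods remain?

First set merges to 08:20–10:25, 11:10–20:25.
Second set merges to 07:35–15:55, 16:20–17:30, 22:20–22:30.
08:20–10:25: fully covered by B → removed.
11:10–20:25 minus B → 15:55–16:20, 17:30–20:25.

15:55–16:20, 17:30–20:25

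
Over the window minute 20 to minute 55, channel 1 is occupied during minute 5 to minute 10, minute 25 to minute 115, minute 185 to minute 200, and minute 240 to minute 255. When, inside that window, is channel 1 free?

The merged coverage is minute 5 to minute 10, minute 25 to minute 115, minute 185 to minute 200, minute 240 to minute 255.
Uncovered inside minute 20 to minute 55: minute 20 to minute 25.

minute 20 to minute 25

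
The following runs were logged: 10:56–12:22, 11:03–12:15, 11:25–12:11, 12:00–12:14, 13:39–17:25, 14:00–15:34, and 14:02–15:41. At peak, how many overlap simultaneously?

4

Walk the sorted start/end points keeping a running depth.
The depth first hits 4 at 12:00.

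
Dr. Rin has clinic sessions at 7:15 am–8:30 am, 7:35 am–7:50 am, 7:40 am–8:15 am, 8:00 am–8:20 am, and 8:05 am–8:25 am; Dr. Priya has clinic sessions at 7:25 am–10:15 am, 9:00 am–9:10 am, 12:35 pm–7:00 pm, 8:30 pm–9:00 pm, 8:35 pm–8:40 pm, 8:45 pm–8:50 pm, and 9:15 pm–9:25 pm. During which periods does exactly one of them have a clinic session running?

7:15 am-7:25 am, 8:30 am-10:15 am, 12:35 pm-7:00 pm, 8:30 pm-9:00 pm, 9:15 pm-9:25 pm

Merge the first list: 7:15 am-8:30 am.
Merge the second list: 7:25 am-10:15 am, 12:35 pm-7:00 pm, 8:30 pm-9:00 pm, 9:15 pm-9:25 pm.
A \ B = 7:15 am-7:25 am.
B \ A = 8:30 am-10:15 am, 12:35 pm-7:00 pm, 8:30 pm-9:00 pm, 9:15 pm-9:25 pm.
Union of the two gives the symmetric difference.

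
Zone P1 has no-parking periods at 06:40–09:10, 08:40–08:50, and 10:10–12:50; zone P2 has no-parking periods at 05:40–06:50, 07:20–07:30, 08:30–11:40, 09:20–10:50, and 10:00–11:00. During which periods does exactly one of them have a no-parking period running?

05:40-06:40, 06:50-07:20, 07:30-08:30, 09:10-10:10, 11:40-12:50

A, merged: 06:40-09:10, 10:10-12:50.
B, merged: 05:40-06:50, 07:20-07:30, 08:30-11:40.
Only in the first: 06:50-07:20, 07:30-08:30, 11:40-12:50.
Only in the second: 05:40-06:40, 09:10-10:10.
Together these are the periods covered by exactly one.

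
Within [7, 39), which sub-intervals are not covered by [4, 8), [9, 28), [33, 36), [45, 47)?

[8, 9) ∪ [28, 33) ∪ [36, 39)

Covered (merged): [4, 8), [9, 28), [33, 36), [45, 47).
Uncovered inside [7, 39): [8, 9), [28, 33), [36, 39).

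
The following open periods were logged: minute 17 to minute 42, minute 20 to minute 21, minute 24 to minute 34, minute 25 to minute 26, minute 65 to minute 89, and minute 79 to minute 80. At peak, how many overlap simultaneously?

Sweep endpoints in order; track running count of active intervals.
Peak of 3 reached at minute 25.

3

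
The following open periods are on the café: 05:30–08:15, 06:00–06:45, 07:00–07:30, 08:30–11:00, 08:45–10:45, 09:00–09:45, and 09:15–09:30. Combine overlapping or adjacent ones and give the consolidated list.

05:30–08:15, 08:30–11:00

06:00–06:45 overlaps/touches 05:30–08:15 → extend to 05:30–08:15.
07:00–07:30 overlaps/touches 05:30–08:15 → extend to 05:30–08:15.
08:30–11:00 is disjoint → start new block.
08:45–10:45 overlaps/touches 08:30–11:00 → extend to 08:30–11:00.
09:00–09:45 overlaps/touches 08:30–11:00 → extend to 08:30–11:00.
09:15–09:30 overlaps/touches 08:30–11:00 → extend to 08:30–11:00.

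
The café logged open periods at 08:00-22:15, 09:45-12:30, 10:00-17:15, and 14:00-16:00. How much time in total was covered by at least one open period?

14 h 15 min

Merged: 08:00–22:15.
Length: 14 h 15 min.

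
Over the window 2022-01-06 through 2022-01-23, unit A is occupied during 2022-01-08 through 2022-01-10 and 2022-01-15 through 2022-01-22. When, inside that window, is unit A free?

The merged coverage is 2022-01-08 through 2022-01-10, 2022-01-15 through 2022-01-22.
Uncovered inside 2022-01-06 through 2022-01-23: 2022-01-06 through 2022-01-07, 2022-01-11 through 2022-01-14, 2022-01-23 through 2022-01-23.

2022-01-06 through 2022-01-07, 2022-01-11 through 2022-01-14, 2022-01-23 through 2022-01-23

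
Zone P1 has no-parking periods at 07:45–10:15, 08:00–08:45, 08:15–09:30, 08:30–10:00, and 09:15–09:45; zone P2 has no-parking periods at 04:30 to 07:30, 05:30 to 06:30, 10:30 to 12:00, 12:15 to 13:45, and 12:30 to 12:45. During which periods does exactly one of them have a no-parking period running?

Merge the first list: 07:45–10:15.
Merge the second list: 04:30–07:30, 10:30–12:00, 12:15–13:45.
Only in the first: 07:45–10:15.
Only in the second: 04:30–07:30, 10:30–12:00, 12:15–13:45.
Together these are the periods covered by exactly one.

04:30–07:30, 07:45–10:15, 10:30–12:00, 12:15–13:45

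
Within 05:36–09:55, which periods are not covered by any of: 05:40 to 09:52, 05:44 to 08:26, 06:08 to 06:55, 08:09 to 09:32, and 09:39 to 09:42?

After merging, the occupied span is 05:40–09:52.
Complement within 05:36–09:55: 05:36–05:40, 09:52–09:55.

05:36–05:40, 09:52–09:55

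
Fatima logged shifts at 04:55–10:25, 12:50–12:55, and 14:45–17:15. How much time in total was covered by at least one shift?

8 h 5 min

Merged: 04:55–10:25, 12:50–12:55, 14:45–17:15.
Lengths: 5 h 30 min + 5 min + 2 h 30 min = 8 h 5 min.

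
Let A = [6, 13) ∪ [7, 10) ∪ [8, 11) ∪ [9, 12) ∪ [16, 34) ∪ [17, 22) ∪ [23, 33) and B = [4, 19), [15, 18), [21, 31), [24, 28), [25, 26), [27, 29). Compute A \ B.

First set merges to [6, 13), [16, 34).
Second set merges to [4, 19), [21, 31).
[6, 13): entirely removed.
[16, 34) \ B = [19, 21), [31, 34).

[19, 21) ∪ [31, 34)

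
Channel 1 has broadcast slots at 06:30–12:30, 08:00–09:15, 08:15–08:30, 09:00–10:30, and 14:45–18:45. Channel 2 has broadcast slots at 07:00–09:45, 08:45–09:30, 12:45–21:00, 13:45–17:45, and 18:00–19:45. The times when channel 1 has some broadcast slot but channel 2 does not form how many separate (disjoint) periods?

2

First set merges to 06:30–12:30, 14:45–18:45.
Second set merges to 07:00–09:45, 12:45–21:00.
A \ B = 06:30–07:00, 09:45–12:30.
That is 2 disjoint pieces.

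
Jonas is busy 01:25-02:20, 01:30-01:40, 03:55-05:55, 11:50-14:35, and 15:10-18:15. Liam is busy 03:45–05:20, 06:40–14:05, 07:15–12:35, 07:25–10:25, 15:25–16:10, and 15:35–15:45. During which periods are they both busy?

03:55–05:20, 11:50–14:05, 15:25–16:10

First set merges to 01:25–02:20, 03:55–05:55, 11:50–14:35, 15:10–18:15.
Second set merges to 03:45–05:20, 06:40–14:05, 15:25–16:10.
01:25–02:20: no overlap with the second set.
03:55–05:55 meets the second set on 03:55–05:20.
11:50–14:35 meets the second set on 11:50–14:05.
15:10–18:15 meets the second set on 15:25–16:10.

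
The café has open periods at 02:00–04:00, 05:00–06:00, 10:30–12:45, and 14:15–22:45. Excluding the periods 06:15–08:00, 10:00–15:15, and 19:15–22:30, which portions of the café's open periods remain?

02:00-04:00, 05:00-06:00, 15:15-19:15, 22:30-22:45

02:00-04:00: nothing removed.
05:00-06:00: nothing removed.
10:30-12:45: entirely removed.
14:15-22:45 \ B = 15:15-19:15, 22:30-22:45.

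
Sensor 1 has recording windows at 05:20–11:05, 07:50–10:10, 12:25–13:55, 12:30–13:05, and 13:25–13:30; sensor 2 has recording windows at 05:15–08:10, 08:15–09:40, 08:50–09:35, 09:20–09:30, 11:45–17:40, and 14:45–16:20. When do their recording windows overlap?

First set merges to 05:20-11:05, 12:25-13:55.
Second set merges to 05:15-08:10, 08:15-09:40, 11:45-17:40.
05:20-11:05 overlaps B on 05:20-08:10, 08:15-09:40.
12:25-13:55 overlaps B on 12:25-13:55.

05:20-08:10, 08:15-09:40, 12:25-13:55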